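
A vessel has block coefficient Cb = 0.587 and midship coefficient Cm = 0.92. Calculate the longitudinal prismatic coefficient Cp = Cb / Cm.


Formula: Cp = Cb / Cm
Substituting: Cp = 0.587 / 0.92
Result: Cp ≈ 0.63804 (5 s.f.)

0.63804


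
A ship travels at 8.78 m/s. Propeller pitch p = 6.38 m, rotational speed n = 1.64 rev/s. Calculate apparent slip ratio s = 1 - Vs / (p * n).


Formula: s = 1 - Vs / (p * n)
Step 1 — p * n = 6.38 * 1.64 = 10.4632
Step 2 — Vs / (p*n) = 8.78 / 10.4632 = 0.839131 (6 d.p.)
Step 3 — s = 1 - 0.839131 = 0.160869

0.160869


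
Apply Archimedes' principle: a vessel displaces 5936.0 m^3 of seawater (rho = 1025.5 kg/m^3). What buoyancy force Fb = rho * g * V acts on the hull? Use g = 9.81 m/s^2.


Formula: Fb = rho * g * V
Substituting: Fb = 1025.5 * 9.81 * 5936.0
Intermediate: 1025.5 * 9.81 = 10060.155
Result: Fb = 10060.155 * 5936.0 ≈ 59717000 N (5 s.f.)

59717000 N


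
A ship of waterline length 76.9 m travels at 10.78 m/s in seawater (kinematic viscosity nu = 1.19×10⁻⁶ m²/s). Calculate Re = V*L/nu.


Formula: Re = V * L / nu
Step 1 — V * L = 10.78 * 76.9 = 828.982 m^2/s
Step 2 — Re = 828.982 / 1.19e-6 = 6.97e+08

6.97e+08


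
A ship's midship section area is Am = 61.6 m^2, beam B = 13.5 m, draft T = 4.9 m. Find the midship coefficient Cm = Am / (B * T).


Formula: Cm = Am / (B * T)
Step 1 — B * T = 13.5 * 4.9 = 66.15 m^2
Step 2 — Cm = 61.6 / 66.15 ≈ 0.93122 (5 s.f.)

0.93122


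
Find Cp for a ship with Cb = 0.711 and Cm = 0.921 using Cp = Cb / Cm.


Formula: Cp = Cb / Cm
Substituting: Cp = 0.711 / 0.921
Result: Cp ≈ 0.77199 (5 s.f.)

0.77199


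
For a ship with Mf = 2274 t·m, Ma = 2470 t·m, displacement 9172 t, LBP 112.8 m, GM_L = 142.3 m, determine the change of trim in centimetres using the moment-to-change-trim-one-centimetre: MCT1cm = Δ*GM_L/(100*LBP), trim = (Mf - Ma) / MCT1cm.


Formula: net trimming moment = Mf - Ma; MCT1cm = Δ*GM_L/(100*LBP); trim = net moment / MCT1cm
Step 1 — net trimming moment = 2274 - 2470 = -196 t·m
Step 2 — MCT1cm = 9172 * 142.3 / (100 * 112.8) = 115.7071 t·m/cm
Step 3 — trim = -196 / 115.7071 ≈ -1.6939 cm (5 s.f.)

-1.6939 cm


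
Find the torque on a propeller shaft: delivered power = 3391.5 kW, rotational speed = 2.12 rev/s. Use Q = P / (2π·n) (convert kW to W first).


Formula: Q = P_W / (2 * pi * n)
Step 1 — P_W = 3391.5 kW * 1000 = 3391500.0 W
Step 2 — 2 * pi * n = 2 * pi * 2.12 = 13.320353
Step 3 — Q = 3391500.0 / 13.320353 ≈ 254610 N·m (5 s.f.)

254610 N·m


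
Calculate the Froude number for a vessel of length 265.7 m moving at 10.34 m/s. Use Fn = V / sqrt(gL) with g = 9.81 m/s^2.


Formula: Fn = V / sqrt(g * L)
Step 1 — g * L = 9.81 * 265.7 = 2606.517
Step 2 — sqrt(g * L) = sqrt(2606.517) = 51.05406
Step 3 — Fn = 10.34 / 51.05406 ≈ 0.20253 (5 s.f.)

0.20253


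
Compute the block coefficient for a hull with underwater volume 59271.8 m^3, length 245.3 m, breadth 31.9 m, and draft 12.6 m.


Formula: Cb = V / (L * B * T)
Step 1 — L * B * T = 245.3 * 31.9 * 12.6 = 98595.882 m^3
Step 2 — Cb = 59271.8 / 98595.882 ≈ 0.60116 (5 s.f.)

0.60116


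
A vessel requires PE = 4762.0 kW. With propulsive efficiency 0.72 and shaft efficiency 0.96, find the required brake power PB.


Formula: PB = PE / (eta_D * eta_S)
Step 1 — combined efficiency = eta_D * eta_S = 0.72 * 0.96 = 0.6912
Step 2 — PB = 4762.0 / 0.6912 ≈ 6889.5 kW (5 s.f.)

6889.5 kW


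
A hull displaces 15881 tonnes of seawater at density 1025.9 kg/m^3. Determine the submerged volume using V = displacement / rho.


Formula: V = mass / rho
Step 1 — convert tonnes to kg: 15881 t * 1000 = 15881000 kg
Step 2 — V = 15881000 / 1025.9 ≈ 15480 m^3 (5 s.f.)

15480 m^3


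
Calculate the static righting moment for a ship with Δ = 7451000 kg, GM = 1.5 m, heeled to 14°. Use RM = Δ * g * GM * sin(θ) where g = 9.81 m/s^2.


Formula: GZ = GM * sin(theta); RM = disp * g * GZ
Step 1 — GZ = 1.5 * sin(14°) = 1.5 * 0.241922 = 0.362883 m
Step 2 — RM = 7451000 * 9.81 * 0.362883 ≈ 26525000 N·m (5 s.f.)

26525000 N·m


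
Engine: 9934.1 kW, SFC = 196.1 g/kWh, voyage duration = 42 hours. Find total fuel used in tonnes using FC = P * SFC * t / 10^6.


Formula: FC (tonnes) = P * SFC * t / 1,000,000
Step 1 — P * SFC * t = 9934.1 * 196.1 * 42 = 81819234.42 g
Step 2 — FC (tonnes) = 81819234.42 / 1,000,000 ≈ 81.819 tonnes (5 s.f.)

81.819 tonnes


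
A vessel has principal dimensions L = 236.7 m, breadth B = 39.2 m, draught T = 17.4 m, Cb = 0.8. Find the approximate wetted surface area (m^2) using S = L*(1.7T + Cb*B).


Formula: S = 1.7*L*T + V/T with V = Cb*L*B*T, i.e. S = L * (1.7*T + Cb*B)
Step 1 — 1.7*T = 1.7 * 17.4 = 29.58 m
Step 2 — Cb*B = 0.8 * 39.2 = 31.36 m
Step 3 — 1.7*T + Cb*B = 29.58 + 31.36 = 60.94 m
Step 4 — S = 236.7 * 60.94 ≈ 14424 m^2 (5 s.f.)

14424 m^2


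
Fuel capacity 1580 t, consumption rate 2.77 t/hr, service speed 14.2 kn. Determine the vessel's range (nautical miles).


Formula: endurance = fuel / rate; range = endurance * speed
Step 1 — endurance = 1580 / 2.77 = 570.3971 hours
Step 2 — range = 570.3971 * 14.2 ≈ 8099.6 nautical miles (5 s.f.)

8099.6 NM


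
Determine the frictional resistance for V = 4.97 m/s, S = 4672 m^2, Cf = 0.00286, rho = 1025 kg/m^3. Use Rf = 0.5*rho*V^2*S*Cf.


Formula: Rf = 0.5 * rho * V^2 * S * Cf
Step 1 — V^2 = 4.97^2 = 24.7009
Step 2 — 0.5 * rho * V^2 = 0.5 * 1025 * 24.7009 = 12659.21125
Step 3 — Rf = 12659.21125 * 4672 * 0.00286 ≈ 169150 N (5 s.f.)

169150 N


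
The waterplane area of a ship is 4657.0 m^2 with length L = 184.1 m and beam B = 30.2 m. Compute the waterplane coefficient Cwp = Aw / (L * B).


Formula: Cwp = Aw / (L * B)
Step 1 — L * B = 184.1 * 30.2 = 5559.82 m^2
Step 2 — Cwp = 4657.0 / 5559.82 ≈ 0.83762 (5 s.f.)

0.83762


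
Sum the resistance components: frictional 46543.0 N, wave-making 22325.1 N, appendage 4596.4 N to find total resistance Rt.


Formula: Rt = Rf + Rw + Ra
Substituting: Rt = 46543.0 + 22325.1 + 4596.4
Result: Rt = 73464.5 N

73464.5 N


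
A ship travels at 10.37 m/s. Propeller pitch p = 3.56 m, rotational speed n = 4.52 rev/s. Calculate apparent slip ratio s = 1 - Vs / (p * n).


Formula: s = 1 - Vs / (p * n)
Step 1 — p * n = 3.56 * 4.52 = 16.0912
Step 2 — Vs / (p*n) = 10.37 / 16.0912 = 0.644452 (6 d.p.)
Step 3 — s = 1 - 0.644452 = 0.355548

0.355548


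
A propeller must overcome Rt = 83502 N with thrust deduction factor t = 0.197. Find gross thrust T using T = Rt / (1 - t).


Formula: T = Rt / (1 - t)
Step 1 — (1 - t) = 1 - 0.197 = 0.803
Step 2 — T = 83502 / 0.803 ≈ 103990 N (5 s.f.)

103990 N


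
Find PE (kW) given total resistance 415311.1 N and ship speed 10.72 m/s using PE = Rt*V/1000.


Formula: PE = Rt * V / 1000 (kW)
Step 1 — PE (W) = 415311.1 * 10.72 = 4452134.992 W
Step 2 — PE (kW) = 4452134.992 / 1000 ≈ 4452.1 kW (5 s.f.)

4452.1 kW


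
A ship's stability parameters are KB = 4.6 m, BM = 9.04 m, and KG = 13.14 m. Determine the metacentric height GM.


Formula: GM = KB + BM - KG
Step 1 — KM = KB + BM = 4.6 + 9.04 = 13.64 m
Step 2 — GM = KM - KG = 13.64 - 13.14 = 0.5 m

0.5 m


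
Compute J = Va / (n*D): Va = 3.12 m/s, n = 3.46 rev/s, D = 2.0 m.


Formula: J = Va / (n * D)
Step 1 — n * D = 3.46 * 2.0 = 6.92
Step 2 — J = 3.12 / 6.92 ≈ 0.45087 (5 s.f.)

0.45087


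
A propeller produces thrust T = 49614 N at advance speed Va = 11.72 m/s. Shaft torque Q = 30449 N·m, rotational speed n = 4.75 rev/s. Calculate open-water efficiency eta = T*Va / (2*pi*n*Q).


Formula: eta = T * Va / (2 * pi * n * Q)
Step 1 — numerator = T * Va = 49614 * 11.72 = 581476.08
Step 2 — 2 * pi * n = 2 * pi * 4.75 = 29.84513
Step 3 — denominator = 29.84513 * 30449 = 908754.36
Step 4 — eta = 581476.08 / 908754.36 ≈ 0.63986 (5 s.f.)

0.63986


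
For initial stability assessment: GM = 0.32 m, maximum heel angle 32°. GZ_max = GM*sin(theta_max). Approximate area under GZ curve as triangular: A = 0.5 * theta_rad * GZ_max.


Formula: GZ_max = GM * sin(theta); Area = 0.5 * theta_rad * GZ_max
Step 1 — GZ_max = 0.32 * sin(32°) = 0.32 * 0.529919 = 0.169574 m
Step 2 — theta_rad = 32 * pi/180 = 0.558505 rad
Step 3 — Area = 0.5 * 0.558505 * 0.169574 ≈ 0.047354 m·rad (5 s.f.)

0.047354 m·rad


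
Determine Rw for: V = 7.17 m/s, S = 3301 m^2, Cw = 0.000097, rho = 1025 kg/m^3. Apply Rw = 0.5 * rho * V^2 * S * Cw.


Formula: Rw = 0.5 * rho * V^2 * S * Cw
Step 1 — V^2 = 7.17^2 = 51.4089
Step 2 — 0.5 * rho * V^2 = 0.5 * 1025 * 51.4089 = 26347.06125
Step 3 — Rw = 26347.06125 * 3301 * 0.000097 ≈ 8436.2 N (5 s.f.)

8436.2 N


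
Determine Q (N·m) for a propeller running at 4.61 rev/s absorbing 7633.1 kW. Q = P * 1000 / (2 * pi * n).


Formula: Q = P_W / (2 * pi * n)
Step 1 — P_W = 7633.1 kW * 1000 = 7633100.0 W
Step 2 — 2 * pi * n = 2 * pi * 4.61 = 28.965484
Step 3 — Q = 7633100.0 / 28.965484 ≈ 263520 N·m (5 s.f.)

263520 N·m


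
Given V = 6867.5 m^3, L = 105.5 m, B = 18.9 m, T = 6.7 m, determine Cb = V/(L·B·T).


Formula: Cb = V / (L * B * T)
Step 1 — L * B * T = 105.5 * 18.9 * 6.7 = 13359.465 m^3
Step 2 — Cb = 6867.5 / 13359.465 ≈ 0.51406 (5 s.f.)

0.51406


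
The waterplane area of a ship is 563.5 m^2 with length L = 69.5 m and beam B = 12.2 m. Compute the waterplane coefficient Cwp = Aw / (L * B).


Formula: Cwp = Aw / (L * B)
Step 1 — L * B = 69.5 * 12.2 = 847.9 m^2
Step 2 — Cwp = 563.5 / 847.9 ≈ 0.66458 (5 s.f.)

0.66458


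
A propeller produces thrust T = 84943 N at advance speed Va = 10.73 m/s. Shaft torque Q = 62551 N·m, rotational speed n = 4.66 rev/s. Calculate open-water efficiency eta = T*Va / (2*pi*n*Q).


Formula: eta = T * Va / (2 * pi * n * Q)
Step 1 — numerator = T * Va = 84943 * 10.73 = 911438.39
Step 2 — 2 * pi * n = 2 * pi * 4.66 = 29.279644
Step 3 — denominator = 29.279644 * 62551 = 1831471.01
Step 4 — eta = 911438.39 / 1831471.01 ≈ 0.49765 (5 s.f.)

0.49765


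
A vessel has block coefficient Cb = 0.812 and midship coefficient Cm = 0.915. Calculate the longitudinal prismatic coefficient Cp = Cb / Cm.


Formula: Cp = Cb / Cm
Substituting: Cp = 0.812 / 0.915
Result: Cp ≈ 0.88743 (5 s.f.)

0.88743


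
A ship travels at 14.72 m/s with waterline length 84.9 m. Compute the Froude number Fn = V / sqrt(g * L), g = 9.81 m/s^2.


Formula: Fn = V / sqrt(g * L)
Step 1 — g * L = 9.81 * 84.9 = 832.869
Step 2 — sqrt(g * L) = sqrt(832.869) = 28.85947
Step 3 — Fn = 14.72 / 28.85947 ≈ 0.51006 (5 s.f.)

0.51006


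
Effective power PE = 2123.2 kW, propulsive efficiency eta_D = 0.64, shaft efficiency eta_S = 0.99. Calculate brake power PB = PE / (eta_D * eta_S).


Formula: PB = PE / (eta_D * eta_S)
Step 1 — combined efficiency = eta_D * eta_S = 0.64 * 0.99 = 0.6336
Step 2 — PB = 2123.2 / 0.6336 ≈ 3351.0 kW (5 s.f.)

3351.0 kW


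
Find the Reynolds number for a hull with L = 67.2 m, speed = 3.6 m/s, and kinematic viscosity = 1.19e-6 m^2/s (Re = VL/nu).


Formula: Re = V * L / nu
Step 1 — V * L = 3.6 * 67.2 = 241.92 m^2/s
Step 2 — Re = 241.92 / 1.19e-6 = 2.03e+08

2.03e+08


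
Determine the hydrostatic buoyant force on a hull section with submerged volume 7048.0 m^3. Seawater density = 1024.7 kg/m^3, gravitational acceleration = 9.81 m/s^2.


Formula: Fb = rho * g * V
Substituting: Fb = 1024.7 * 9.81 * 7048.0
Intermediate: 1024.7 * 9.81 = 10052.307
Result: Fb = 10052.307 * 7048.0 ≈ 70849000 N (5 s.f.)

70849000 N


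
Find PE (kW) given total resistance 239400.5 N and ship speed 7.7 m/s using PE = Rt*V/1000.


Formula: PE = Rt * V / 1000 (kW)
Step 1 — PE (W) = 239400.5 * 7.7 = 1843383.85 W
Step 2 — PE (kW) = 1843383.85 / 1000 ≈ 1843.4 kW (5 s.f.)

1843.4 kW


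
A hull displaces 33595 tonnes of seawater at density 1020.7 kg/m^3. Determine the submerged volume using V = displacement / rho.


Formula: V = mass / rho
Step 1 — convert tonnes to kg: 33595 t * 1000 = 33595000 kg
Step 2 — V = 33595000 / 1020.7 ≈ 32914 m^3 (5 s.f.)

32914 m^3


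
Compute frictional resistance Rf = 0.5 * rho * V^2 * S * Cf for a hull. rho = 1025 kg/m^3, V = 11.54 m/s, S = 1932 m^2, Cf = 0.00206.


Formula: Rf = 0.5 * rho * V^2 * S * Cf
Step 1 — V^2 = 11.54^2 = 133.1716
Step 2 — 0.5 * rho * V^2 = 0.5 * 1025 * 133.1716 = 68250.445
Step 3 — Rf = 68250.445 * 1932 * 0.00206 ≈ 271630 N (5 s.f.)

271630 N


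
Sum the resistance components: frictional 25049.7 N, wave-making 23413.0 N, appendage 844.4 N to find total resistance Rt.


Formula: Rt = Rf + Rw + Ra
Substituting: Rt = 25049.7 + 23413.0 + 844.4
Result: Rt = 49307.1 N

49307.1 N


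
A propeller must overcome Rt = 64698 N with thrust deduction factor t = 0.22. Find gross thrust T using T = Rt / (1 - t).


Formula: T = Rt / (1 - t)
Step 1 — (1 - t) = 1 - 0.22 = 0.78
Step 2 — T = 64698 / 0.78 ≈ 82946 N (5 s.f.)

82946 N


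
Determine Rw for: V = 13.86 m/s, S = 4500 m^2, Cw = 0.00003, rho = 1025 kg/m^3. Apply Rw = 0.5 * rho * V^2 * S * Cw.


Formula: Rw = 0.5 * rho * V^2 * S * Cw
Step 1 — V^2 = 13.86^2 = 192.0996
Step 2 — 0.5 * rho * V^2 = 0.5 * 1025 * 192.0996 = 98451.045
Step 3 — Rw = 98451.045 * 4500 * 0.00003 ≈ 13291 N (5 s.f.)

13291 N


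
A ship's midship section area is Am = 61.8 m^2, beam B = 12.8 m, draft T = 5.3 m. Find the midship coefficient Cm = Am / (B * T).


Formula: Cm = Am / (B * T)
Step 1 — B * T = 12.8 * 5.3 = 67.84 m^2
Step 2 — Cm = 61.8 / 67.84 ≈ 0.91097 (5 s.f.)

0.91097


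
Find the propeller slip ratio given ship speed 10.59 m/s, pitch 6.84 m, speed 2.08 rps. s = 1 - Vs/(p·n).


Formula: s = 1 - Vs / (p * n)
Step 1 — p * n = 6.84 * 2.08 = 14.2272
Step 2 — Vs / (p*n) = 10.59 / 14.2272 = 0.744349 (6 d.p.)
Step 3 — s = 1 - 0.744349 = 0.255651

0.255651


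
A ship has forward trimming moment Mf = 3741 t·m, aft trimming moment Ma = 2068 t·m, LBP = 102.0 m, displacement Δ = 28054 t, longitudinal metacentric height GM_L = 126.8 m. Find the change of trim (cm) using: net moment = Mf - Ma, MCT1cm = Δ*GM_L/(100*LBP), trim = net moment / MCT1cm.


Formula: net trimming moment = Mf - Ma; MCT1cm = Δ*GM_L/(100*LBP); trim = net moment / MCT1cm
Step 1 — net trimming moment = 3741 - 2068 = 1673 t·m
Step 2 — MCT1cm = 28054 * 126.8 / (100 * 102.0) = 348.7497 t·m/cm
Step 3 — trim = 1673 / 348.7497 ≈ 4.7971 cm (5 s.f.)

4.7971 cm


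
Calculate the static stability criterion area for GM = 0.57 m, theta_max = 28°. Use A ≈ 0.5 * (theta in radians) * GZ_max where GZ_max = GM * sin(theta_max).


Formula: GZ_max = GM * sin(theta); Area = 0.5 * theta_rad * GZ_max
Step 1 — GZ_max = 0.57 * sin(28°) = 0.57 * 0.469472 = 0.267599 m
Step 2 — theta_rad = 28 * pi/180 = 0.488692 rad
Step 3 — Area = 0.5 * 0.488692 * 0.267599 ≈ 0.065387 m·rad (5 s.f.)

0.065387 m·rad


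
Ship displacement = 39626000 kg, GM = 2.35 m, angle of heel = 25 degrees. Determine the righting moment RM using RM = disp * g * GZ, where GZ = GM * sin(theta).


Formula: GZ = GM * sin(theta); RM = disp * g * GZ
Step 1 — GZ = 2.35 * sin(25°) = 2.35 * 0.422618 = 0.993152 m
Step 2 — RM = 39626000 * 9.81 * 0.993152 ≈ 386070000 N·m (5 s.f.)

386070000 N·m


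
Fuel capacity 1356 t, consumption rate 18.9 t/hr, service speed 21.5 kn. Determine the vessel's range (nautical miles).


Formula: endurance = fuel / rate; range = endurance * speed
Step 1 — endurance = 1356 / 18.9 = 71.746 hours
Step 2 — range = 71.746 * 21.5 ≈ 1542.5 nautical miles (5 s.f.)

1542.5 NM


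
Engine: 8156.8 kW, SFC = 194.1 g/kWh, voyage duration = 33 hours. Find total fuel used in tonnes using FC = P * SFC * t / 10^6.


Formula: FC (tonnes) = P * SFC * t / 1,000,000
Step 1 — P * SFC * t = 8156.8 * 194.1 * 33 = 52246751.04 g
Step 2 — FC (tonnes) = 52246751.04 / 1,000,000 ≈ 52.247 tonnes (5 s.f.)

52.247 tonnes


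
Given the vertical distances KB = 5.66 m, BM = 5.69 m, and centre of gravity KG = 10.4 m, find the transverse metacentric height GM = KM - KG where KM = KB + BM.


Formula: GM = KB + BM - KG
Step 1 — KM = KB + BM = 5.66 + 5.69 = 11.35 m
Step 2 — GM = KM - KG = 11.35 - 10.4 = 0.95 m

0.95 m


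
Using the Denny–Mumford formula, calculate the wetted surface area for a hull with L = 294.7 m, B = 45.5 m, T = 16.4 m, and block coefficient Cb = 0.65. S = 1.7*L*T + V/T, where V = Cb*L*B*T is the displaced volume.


Formula: S = 1.7*L*T + V/T with V = Cb*L*B*T, i.e. S = L * (1.7*T + Cb*B)
Step 1 — 1.7*T = 1.7 * 16.4 = 27.88 m
Step 2 — Cb*B = 0.65 * 45.5 = 29.575 m
Step 3 — 1.7*T + Cb*B = 27.88 + 29.575 = 57.455 m
Step 4 — S = 294.7 * 57.455 ≈ 16932 m^2 (5 s.f.)

16932 m^2


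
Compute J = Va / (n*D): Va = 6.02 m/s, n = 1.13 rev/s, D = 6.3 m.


Formula: J = Va / (n * D)
Step 1 — n * D = 1.13 * 6.3 = 7.119
Step 2 — J = 6.02 / 7.119 ≈ 0.84562 (5 s.f.)

0.84562


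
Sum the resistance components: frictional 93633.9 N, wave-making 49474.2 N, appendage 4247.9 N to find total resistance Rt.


Formula: Rt = Rf + Rw + Ra
Substituting: Rt = 93633.9 + 49474.2 + 4247.9
Result: Rt = 147356.0 N

147356.0 N


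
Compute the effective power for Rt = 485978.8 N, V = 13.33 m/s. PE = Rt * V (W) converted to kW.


Formula: PE = Rt * V / 1000 (kW)
Step 1 — PE (W) = 485978.8 * 13.33 = 6478097.404 W
Step 2 — PE (kW) = 6478097.404 / 1000 ≈ 6478.1 kW (5 s.f.)

6478.1 kW


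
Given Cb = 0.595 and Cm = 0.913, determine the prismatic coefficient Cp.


Formula: Cp = Cb / Cm
Substituting: Cp = 0.595 / 0.913
Result: Cp ≈ 0.65170 (5 s.f.)

0.65170


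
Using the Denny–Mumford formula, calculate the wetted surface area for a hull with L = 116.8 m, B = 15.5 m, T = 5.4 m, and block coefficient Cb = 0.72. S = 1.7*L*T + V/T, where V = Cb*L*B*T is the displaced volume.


Formula: S = 1.7*L*T + V/T with V = Cb*L*B*T, i.e. S = L * (1.7*T + Cb*B)
Step 1 — 1.7*T = 1.7 * 5.4 = 9.18 m
Step 2 — Cb*B = 0.72 * 15.5 = 11.16 m
Step 3 — 1.7*T + Cb*B = 9.18 + 11.16 = 20.34 m
Step 4 — S = 116.8 * 20.34 ≈ 2375.7 m^2 (5 s.f.)

2375.7 m^2


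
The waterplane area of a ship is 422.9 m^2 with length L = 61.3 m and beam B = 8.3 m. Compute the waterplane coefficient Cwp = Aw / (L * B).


Formula: Cwp = Aw / (L * B)
Step 1 — L * B = 61.3 * 8.3 = 508.79 m^2
Step 2 — Cwp = 422.9 / 508.79 ≈ 0.83119 (5 s.f.)

0.83119


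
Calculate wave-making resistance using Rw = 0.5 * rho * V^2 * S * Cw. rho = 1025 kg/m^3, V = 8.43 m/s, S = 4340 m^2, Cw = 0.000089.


Formula: Rw = 0.5 * rho * V^2 * S * Cw
Step 1 — V^2 = 8.43^2 = 71.0649
Step 2 — 0.5 * rho * V^2 = 0.5 * 1025 * 71.0649 = 36420.76125
Step 3 — Rw = 36420.76125 * 4340 * 0.000089 ≈ 14068 N (5 s.f.)

14068 N


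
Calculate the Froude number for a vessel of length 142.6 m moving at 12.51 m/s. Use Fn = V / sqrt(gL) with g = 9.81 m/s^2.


Formula: Fn = V / sqrt(g * L)
Step 1 — g * L = 9.81 * 142.6 = 1398.906
Step 2 — sqrt(g * L) = sqrt(1398.906) = 37.401952
Step 3 — Fn = 12.51 / 37.401952 ≈ 0.33447 (5 s.f.)

0.33447


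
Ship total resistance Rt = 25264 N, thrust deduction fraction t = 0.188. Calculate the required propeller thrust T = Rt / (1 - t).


Formula: T = Rt / (1 - t)
Step 1 — (1 - t) = 1 - 0.188 = 0.812
Step 2 — T = 25264 / 0.812 ≈ 31113 N (5 s.f.)

31113 N


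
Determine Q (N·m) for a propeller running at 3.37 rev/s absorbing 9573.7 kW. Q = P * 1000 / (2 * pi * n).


Formula: Q = P_W / (2 * pi * n)
Step 1 — P_W = 9573.7 kW * 1000 = 9573700.0 W
Step 2 — 2 * pi * n = 2 * pi * 3.37 = 21.174334
Step 3 — Q = 9573700.0 / 21.174334 ≈ 452140 N·m (5 s.f.)

452140 N·m


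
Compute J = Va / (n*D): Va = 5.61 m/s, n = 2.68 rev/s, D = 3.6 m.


Formula: J = Va / (n * D)
Step 1 — n * D = 2.68 * 3.6 = 9.648
Step 2 — J = 5.61 / 9.648 ≈ 0.58147 (5 s.f.)

0.58147


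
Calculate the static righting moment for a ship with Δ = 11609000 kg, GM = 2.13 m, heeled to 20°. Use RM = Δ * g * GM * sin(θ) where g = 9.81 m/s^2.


Formula: GZ = GM * sin(theta); RM = disp * g * GZ
Step 1 — GZ = 2.13 * sin(20°) = 2.13 * 0.34202 = 0.728503 m
Step 2 — RM = 11609000 * 9.81 * 0.728503 ≈ 82965000 N·m (5 s.f.)

82965000 N·m


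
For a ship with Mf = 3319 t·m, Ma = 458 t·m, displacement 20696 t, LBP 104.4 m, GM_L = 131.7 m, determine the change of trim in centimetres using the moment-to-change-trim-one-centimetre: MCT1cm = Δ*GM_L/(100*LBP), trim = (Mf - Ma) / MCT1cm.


Formula: net trimming moment = Mf - Ma; MCT1cm = Δ*GM_L/(100*LBP); trim = net moment / MCT1cm
Step 1 — net trimming moment = 3319 - 458 = 2861 t·m
Step 2 — MCT1cm = 20696 * 131.7 / (100 * 104.4) = 261.0789 t·m/cm
Step 3 — trim = 2861 / 261.0789 ≈ 10.958 cm (5 s.f.)

10.958 cm


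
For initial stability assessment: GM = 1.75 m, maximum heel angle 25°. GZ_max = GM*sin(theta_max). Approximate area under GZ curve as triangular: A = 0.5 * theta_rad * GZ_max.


Formula: GZ_max = GM * sin(theta); Area = 0.5 * theta_rad * GZ_max
Step 1 — GZ_max = 1.75 * sin(25°) = 1.75 * 0.422618 = 0.739582 m
Step 2 — theta_rad = 25 * pi/180 = 0.436332 rad
Step 3 — Area = 0.5 * 0.436332 * 0.739582 ≈ 0.16135 m·rad (5 s.f.)

0.16135 m·rad


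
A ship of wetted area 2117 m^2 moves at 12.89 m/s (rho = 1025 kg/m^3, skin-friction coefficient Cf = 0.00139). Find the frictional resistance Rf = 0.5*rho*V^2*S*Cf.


Formula: Rf = 0.5 * rho * V^2 * S * Cf
Step 1 — V^2 = 12.89^2 = 166.1521
Step 2 — 0.5 * rho * V^2 = 0.5 * 1025 * 166.1521 = 85152.95125
Step 3 — Rf = 85152.95125 * 2117 * 0.00139 ≈ 250570 N (5 s.f.)

250570 N


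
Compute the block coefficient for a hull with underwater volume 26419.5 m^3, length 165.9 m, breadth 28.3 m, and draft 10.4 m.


Formula: Cb = V / (L * B * T)
Step 1 — L * B * T = 165.9 * 28.3 * 10.4 = 48827.688 m^3
Step 2 — Cb = 26419.5 / 48827.688 ≈ 0.54108 (5 s.f.)

0.54108


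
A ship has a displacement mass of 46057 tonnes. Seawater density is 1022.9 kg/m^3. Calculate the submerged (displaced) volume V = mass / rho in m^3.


Formula: V = mass / rho
Step 1 — convert tonnes to kg: 46057 t * 1000 = 46057000 kg
Step 2 — V = 46057000 / 1022.9 ≈ 45026 m^3 (5 s.f.)

45026 m^3


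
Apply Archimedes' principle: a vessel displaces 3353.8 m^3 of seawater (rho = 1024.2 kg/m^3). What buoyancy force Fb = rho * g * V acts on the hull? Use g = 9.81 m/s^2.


Formula: Fb = rho * g * V
Substituting: Fb = 1024.2 * 9.81 * 3353.8
Intermediate: 1024.2 * 9.81 = 10047.402
Result: Fb = 10047.402 * 3353.8 ≈ 33697000 N (5 s.f.)

33697000 N


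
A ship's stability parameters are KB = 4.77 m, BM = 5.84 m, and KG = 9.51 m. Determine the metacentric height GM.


Formula: GM = KB + BM - KG
Step 1 — KM = KB + BM = 4.77 + 5.84 = 10.61 m
Step 2 — GM = KM - KG = 10.61 - 9.51 = 1.1 m

1.1 m


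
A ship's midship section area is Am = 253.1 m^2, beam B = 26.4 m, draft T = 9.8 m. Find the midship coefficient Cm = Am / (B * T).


Formula: Cm = Am / (B * T)
Step 1 — B * T = 26.4 * 9.8 = 258.72 m^2
Step 2 — Cm = 253.1 / 258.72 ≈ 0.97828 (5 s.f.)

0.97828


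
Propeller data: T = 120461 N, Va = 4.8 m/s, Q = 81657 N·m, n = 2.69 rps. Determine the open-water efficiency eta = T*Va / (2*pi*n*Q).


Formula: eta = T * Va / (2 * pi * n * Q)
Step 1 — numerator = T * Va = 120461 * 4.8 = 578212.8
Step 2 — 2 * pi * n = 2 * pi * 2.69 = 16.901768
Step 3 — denominator = 16.901768 * 81657 = 1380147.67
Step 4 — eta = 578212.8 / 1380147.67 ≈ 0.41895 (5 s.f.)

0.41895


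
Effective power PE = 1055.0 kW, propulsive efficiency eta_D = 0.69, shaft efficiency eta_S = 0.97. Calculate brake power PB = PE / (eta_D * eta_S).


Formula: PB = PE / (eta_D * eta_S)
Step 1 — combined efficiency = eta_D * eta_S = 0.69 * 0.97 = 0.6693
Step 2 — PB = 1055.0 / 0.6693 ≈ 1576.3 kW (5 s.f.)

1576.3 kW


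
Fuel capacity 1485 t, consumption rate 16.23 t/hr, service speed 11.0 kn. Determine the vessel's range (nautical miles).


Formula: endurance = fuel / rate; range = endurance * speed
Step 1 — endurance = 1485 / 16.23 = 91.4972 hours
Step 2 — range = 91.4972 * 11.0 ≈ 1006.5 nautical miles (5 s.f.)

1006.5 NM


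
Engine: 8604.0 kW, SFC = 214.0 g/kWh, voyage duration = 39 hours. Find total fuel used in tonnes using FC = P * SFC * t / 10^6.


Formula: FC (tonnes) = P * SFC * t / 1,000,000
Step 1 — P * SFC * t = 8604.0 * 214.0 * 39 = 71808984.0 g
Step 2 — FC (tonnes) = 71808984.0 / 1,000,000 ≈ 71.809 tonnes (5 s.f.)

71.809 tonnes


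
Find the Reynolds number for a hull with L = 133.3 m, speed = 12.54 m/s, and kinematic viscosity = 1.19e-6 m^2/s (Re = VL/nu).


Formula: Re = V * L / nu
Step 1 — V * L = 12.54 * 133.3 = 1671.582 m^2/s
Step 2 — Re = 1671.582 / 1.19e-6 = 1.40e+09

1.40e+09


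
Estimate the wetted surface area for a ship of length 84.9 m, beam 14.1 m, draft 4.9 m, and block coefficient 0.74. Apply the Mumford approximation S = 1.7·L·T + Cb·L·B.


Formula: S = 1.7*L*T + V/T with V = Cb*L*B*T, i.e. S = L * (1.7*T + Cb*B)
Step 1 — 1.7*T = 1.7 * 4.9 = 8.33 m
Step 2 — Cb*B = 0.74 * 14.1 = 10.434 m
Step 3 — 1.7*T + Cb*B = 8.33 + 10.434 = 18.764 m
Step 4 — S = 84.9 * 18.764 ≈ 1593.1 m^2 (5 s.f.)

1593.1 m^2


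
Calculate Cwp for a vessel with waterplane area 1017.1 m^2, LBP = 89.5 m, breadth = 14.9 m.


Formula: Cwp = Aw / (L * B)
Step 1 — L * B = 89.5 * 14.9 = 1333.55 m^2
Step 2 — Cwp = 1017.1 / 1333.55 ≈ 0.76270 (5 s.f.)

0.76270


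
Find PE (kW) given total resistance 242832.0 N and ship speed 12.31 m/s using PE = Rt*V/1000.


Formula: PE = Rt * V / 1000 (kW)
Step 1 — PE (W) = 242832.0 * 12.31 = 2989261.92 W
Step 2 — PE (kW) = 2989261.92 / 1000 ≈ 2989.3 kW (5 s.f.)

2989.3 kW


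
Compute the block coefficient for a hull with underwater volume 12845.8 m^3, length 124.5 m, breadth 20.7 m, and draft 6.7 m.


Formula: Cb = V / (L * B * T)
Step 1 — L * B * T = 124.5 * 20.7 * 6.7 = 17266.905 m^3
Step 2 — Cb = 12845.8 / 17266.905 ≈ 0.74395 (5 s.f.)

0.74395


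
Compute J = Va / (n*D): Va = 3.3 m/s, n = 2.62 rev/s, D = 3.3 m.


Formula: J = Va / (n * D)
Step 1 — n * D = 2.62 * 3.3 = 8.646
Step 2 — J = 3.3 / 8.646 ≈ 0.38168 (5 s.f.)

0.38168


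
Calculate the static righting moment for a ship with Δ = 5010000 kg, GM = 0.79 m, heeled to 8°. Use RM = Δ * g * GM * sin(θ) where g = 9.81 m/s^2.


Formula: GZ = GM * sin(theta); RM = disp * g * GZ
Step 1 — GZ = 0.79 * sin(8°) = 0.79 * 0.139173 = 0.109947 m
Step 2 — RM = 5010000 * 9.81 * 0.109947 ≈ 5403700 N·m (5 s.f.)

5403700 N·m


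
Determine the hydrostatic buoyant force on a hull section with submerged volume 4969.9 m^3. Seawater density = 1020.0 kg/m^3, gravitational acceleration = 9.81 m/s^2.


Formula: Fb = rho * g * V
Substituting: Fb = 1020.0 * 9.81 * 4969.9
Intermediate: 1020.0 * 9.81 = 10006.2
Result: Fb = 10006.2 * 4969.9 ≈ 49730000 N (5 s.f.)

49730000 N


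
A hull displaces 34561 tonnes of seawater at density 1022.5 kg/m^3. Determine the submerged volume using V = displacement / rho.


Formula: V = mass / rho
Step 1 — convert tonnes to kg: 34561 t * 1000 = 34561000 kg
Step 2 — V = 34561000 / 1022.5 ≈ 33800 m^3 (5 s.f.)

33800 m^3


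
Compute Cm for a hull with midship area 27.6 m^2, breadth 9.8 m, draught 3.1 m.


Formula: Cm = Am / (B * T)
Step 1 — B * T = 9.8 * 3.1 = 30.38 m^2
Step 2 — Cm = 27.6 / 30.38 ≈ 0.90849 (5 s.f.)

0.90849


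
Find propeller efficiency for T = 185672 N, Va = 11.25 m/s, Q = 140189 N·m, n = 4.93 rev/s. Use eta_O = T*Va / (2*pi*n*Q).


Formula: eta = T * Va / (2 * pi * n * Q)
Step 1 — numerator = T * Va = 185672 * 11.25 = 2088810.0
Step 2 — 2 * pi * n = 2 * pi * 4.93 = 30.976104
Step 3 — denominator = 30.976104 * 140189 = 4342509.04
Step 4 — eta = 2088810.0 / 4342509.04 ≈ 0.48101 (5 s.f.)

0.48101


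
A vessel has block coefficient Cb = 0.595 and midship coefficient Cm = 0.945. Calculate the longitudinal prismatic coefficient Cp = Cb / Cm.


Formula: Cp = Cb / Cm
Substituting: Cp = 0.595 / 0.945
Result: Cp ≈ 0.62963 (5 s.f.)

0.62963


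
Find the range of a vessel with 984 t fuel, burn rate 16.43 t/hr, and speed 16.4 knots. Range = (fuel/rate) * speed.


Formula: endurance = fuel / rate; range = endurance * speed
Step 1 — endurance = 984 / 16.43 = 59.8904 hours
Step 2 — range = 59.8904 * 16.4 ≈ 982.20 nautical miles (5 s.f.)

982.20 NM


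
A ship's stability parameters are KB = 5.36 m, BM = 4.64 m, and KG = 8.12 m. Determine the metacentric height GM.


Formula: GM = KB + BM - KG
Step 1 — KM = KB + BM = 5.36 + 4.64 = 10.0 m
Step 2 — GM = KM - KG = 10.0 - 8.12 = 1.88 m

1.88 m


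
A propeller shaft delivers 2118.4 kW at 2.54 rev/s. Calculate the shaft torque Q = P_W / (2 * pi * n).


Formula: Q = P_W / (2 * pi * n)
Step 1 — P_W = 2118.4 kW * 1000 = 2118400.0 W
Step 2 — 2 * pi * n = 2 * pi * 2.54 = 15.959291
Step 3 — Q = 2118400.0 / 15.959291 ≈ 132740 N·m (5 s.f.)

132740 N·m


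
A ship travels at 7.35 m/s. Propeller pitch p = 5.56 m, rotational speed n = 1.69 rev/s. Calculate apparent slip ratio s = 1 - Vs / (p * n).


Formula: s = 1 - Vs / (p * n)
Step 1 — p * n = 5.56 * 1.69 = 9.3964
Step 2 — Vs / (p*n) = 7.35 / 9.3964 = 0.782214 (6 d.p.)
Step 3 — s = 1 - 0.782214 = 0.217786

0.217786


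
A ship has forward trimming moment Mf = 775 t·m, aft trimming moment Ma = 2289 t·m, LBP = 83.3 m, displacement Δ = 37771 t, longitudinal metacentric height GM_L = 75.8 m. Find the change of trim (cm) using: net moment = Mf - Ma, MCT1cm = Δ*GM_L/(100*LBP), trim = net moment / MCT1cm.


Formula: net trimming moment = Mf - Ma; MCT1cm = Δ*GM_L/(100*LBP); trim = net moment / MCT1cm
Step 1 — net trimming moment = 775 - 2289 = -1514 t·m
Step 2 — MCT1cm = 37771 * 75.8 / (100 * 83.3) = 343.7025 t·m/cm
Step 3 — trim = -1514 / 343.7025 ≈ -4.4050 cm (5 s.f.)

-4.4050 cm


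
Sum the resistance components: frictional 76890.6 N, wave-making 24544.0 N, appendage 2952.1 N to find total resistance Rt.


Formula: Rt = Rf + Rw + Ra
Substituting: Rt = 76890.6 + 24544.0 + 2952.1
Result: Rt = 104386.7 N

104386.7 N


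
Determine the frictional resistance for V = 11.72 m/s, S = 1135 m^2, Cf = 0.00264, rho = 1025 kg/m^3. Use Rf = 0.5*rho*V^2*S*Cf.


Formula: Rf = 0.5 * rho * V^2 * S * Cf
Step 1 — V^2 = 11.72^2 = 137.3584
Step 2 — 0.5 * rho * V^2 = 0.5 * 1025 * 137.3584 = 70396.18
Step 3 — Rf = 70396.18 * 1135 * 0.00264 ≈ 210940 N (5 s.f.)

210940 N


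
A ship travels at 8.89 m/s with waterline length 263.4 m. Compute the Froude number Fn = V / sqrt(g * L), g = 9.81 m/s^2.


Formula: Fn = V / sqrt(g * L)
Step 1 — g * L = 9.81 * 263.4 = 2583.954
Step 2 — sqrt(g * L) = sqrt(2583.954) = 50.832608
Step 3 — Fn = 8.89 / 50.832608 ≈ 0.17489 (5 s.f.)

0.17489


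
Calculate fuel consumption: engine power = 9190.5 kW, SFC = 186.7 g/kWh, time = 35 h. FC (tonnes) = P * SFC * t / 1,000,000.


Formula: FC (tonnes) = P * SFC * t / 1,000,000
Step 1 — P * SFC * t = 9190.5 * 186.7 * 35 = 60055322.25 g
Step 2 — FC (tonnes) = 60055322.25 / 1,000,000 ≈ 60.055 tonnes (5 s.f.)

60.055 tonnes


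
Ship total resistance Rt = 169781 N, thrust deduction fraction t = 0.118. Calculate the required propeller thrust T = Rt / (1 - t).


Formula: T = Rt / (1 - t)
Step 1 — (1 - t) = 1 - 0.118 = 0.882
Step 2 — T = 169781 / 0.882 ≈ 192500 N (5 s.f.)

192500 N


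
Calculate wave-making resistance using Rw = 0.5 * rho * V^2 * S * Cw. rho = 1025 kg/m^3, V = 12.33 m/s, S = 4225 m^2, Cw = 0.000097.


Formula: Rw = 0.5 * rho * V^2 * S * Cw
Step 1 — V^2 = 12.33^2 = 152.0289
Step 2 — 0.5 * rho * V^2 = 0.5 * 1025 * 152.0289 = 77914.81125
Step 3 — Rw = 77914.81125 * 4225 * 0.000097 ≈ 31931 N (5 s.f.)

31931 N


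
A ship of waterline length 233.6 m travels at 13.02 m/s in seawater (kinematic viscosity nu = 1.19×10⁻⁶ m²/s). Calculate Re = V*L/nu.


Formula: Re = V * L / nu
Step 1 — V * L = 13.02 * 233.6 = 3041.472 m^2/s
Step 2 — Re = 3041.472 / 1.19e-6 = 2.56e+09

2.56e+09


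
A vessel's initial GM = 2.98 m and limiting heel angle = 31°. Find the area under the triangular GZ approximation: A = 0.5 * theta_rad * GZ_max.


Formula: GZ_max = GM * sin(theta); Area = 0.5 * theta_rad * GZ_max
Step 1 — GZ_max = 2.98 * sin(31°) = 2.98 * 0.515038 = 1.534813 m
Step 2 — theta_rad = 31 * pi/180 = 0.541052 rad
Step 3 — Area = 0.5 * 0.541052 * 1.534813 ≈ 0.41521 m·rad (5 s.f.)

0.41521 m·rad


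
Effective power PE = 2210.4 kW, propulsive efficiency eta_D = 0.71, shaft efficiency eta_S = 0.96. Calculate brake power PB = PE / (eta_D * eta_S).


Formula: PB = PE / (eta_D * eta_S)
Step 1 — combined efficiency = eta_D * eta_S = 0.71 * 0.96 = 0.6816
Step 2 — PB = 2210.4 / 0.6816 ≈ 3243.0 kW (5 s.f.)

3243.0 kW


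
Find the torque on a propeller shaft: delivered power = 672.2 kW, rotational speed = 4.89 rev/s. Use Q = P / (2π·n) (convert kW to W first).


Formula: Q = P_W / (2 * pi * n)
Step 1 — P_W = 672.2 kW * 1000 = 672200.0 W
Step 2 — 2 * pi * n = 2 * pi * 4.89 = 30.724776
Step 3 — Q = 672200.0 / 30.724776 ≈ 21878 N·m (5 s.f.)

21878 N·m


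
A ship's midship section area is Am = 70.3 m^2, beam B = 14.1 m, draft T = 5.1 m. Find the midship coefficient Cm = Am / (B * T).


Formula: Cm = Am / (B * T)
Step 1 — B * T = 14.1 * 5.1 = 71.91 m^2
Step 2 — Cm = 70.3 / 71.91 ≈ 0.97761 (5 s.f.)

0.97761


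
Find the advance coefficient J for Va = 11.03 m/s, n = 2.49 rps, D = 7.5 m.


Formula: J = Va / (n * D)
Step 1 — n * D = 2.49 * 7.5 = 18.675
Step 2 — J = 11.03 / 18.675 ≈ 0.59063 (5 s.f.)

0.59063


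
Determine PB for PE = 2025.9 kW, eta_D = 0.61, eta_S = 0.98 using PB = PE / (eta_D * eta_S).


Formula: PB = PE / (eta_D * eta_S)
Step 1 — combined efficiency = eta_D * eta_S = 0.61 * 0.98 = 0.5978
Step 2 — PB = 2025.9 / 0.5978 ≈ 3388.9 kW (5 s.f.)

3388.9 kW


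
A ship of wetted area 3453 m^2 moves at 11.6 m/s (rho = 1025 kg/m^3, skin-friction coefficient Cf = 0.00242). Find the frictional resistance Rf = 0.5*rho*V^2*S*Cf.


Formula: Rf = 0.5 * rho * V^2 * S * Cf
Step 1 — V^2 = 11.6^2 = 134.56
Step 2 — 0.5 * rho * V^2 = 0.5 * 1025 * 134.56 = 68962.0
Step 3 — Rf = 68962.0 * 3453 * 0.00242 ≈ 576260 N (5 s.f.)

576260 N


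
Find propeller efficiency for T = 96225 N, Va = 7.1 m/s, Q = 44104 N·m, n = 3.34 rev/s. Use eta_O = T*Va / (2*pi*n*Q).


Formula: eta = T * Va / (2 * pi * n * Q)
Step 1 — numerator = T * Va = 96225 * 7.1 = 683197.5
Step 2 — 2 * pi * n = 2 * pi * 3.34 = 20.985839
Step 3 — denominator = 20.985839 * 44104 = 925559.44
Step 4 — eta = 683197.5 / 925559.44 ≈ 0.73815 (5 s.f.)

0.73815


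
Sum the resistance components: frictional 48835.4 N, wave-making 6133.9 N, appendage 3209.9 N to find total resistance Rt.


Formula: Rt = Rf + Rw + Ra
Substituting: Rt = 48835.4 + 6133.9 + 3209.9
Result: Rt = 58179.2 N

58179.2 N


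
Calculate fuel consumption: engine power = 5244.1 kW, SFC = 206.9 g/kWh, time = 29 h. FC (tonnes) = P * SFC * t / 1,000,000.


Formula: FC (tonnes) = P * SFC * t / 1,000,000
Step 1 — P * SFC * t = 5244.1 * 206.9 * 29 = 31465124.41 g
Step 2 — FC (tonnes) = 31465124.41 / 1,000,000 ≈ 31.465 tonnes (5 s.f.)

31.465 tonnes


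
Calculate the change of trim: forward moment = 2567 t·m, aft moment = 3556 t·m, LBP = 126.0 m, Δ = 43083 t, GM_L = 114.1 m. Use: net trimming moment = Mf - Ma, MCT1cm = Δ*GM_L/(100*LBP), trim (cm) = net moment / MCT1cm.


Formula: net trimming moment = Mf - Ma; MCT1cm = Δ*GM_L/(100*LBP); trim = net moment / MCT1cm
Step 1 — net trimming moment = 2567 - 3556 = -989 t·m
Step 2 — MCT1cm = 43083 * 114.1 / (100 * 126.0) = 390.1405 t·m/cm
Step 3 — trim = -989 / 390.1405 ≈ -2.5350 cm (5 s.f.)

-2.5350 cm


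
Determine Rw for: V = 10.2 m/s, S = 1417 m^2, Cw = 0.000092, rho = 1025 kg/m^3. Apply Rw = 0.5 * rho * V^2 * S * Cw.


Formula: Rw = 0.5 * rho * V^2 * S * Cw
Step 1 — V^2 = 10.2^2 = 104.04
Step 2 — 0.5 * rho * V^2 = 0.5 * 1025 * 104.04 = 53320.5
Step 3 — Rw = 53320.5 * 1417 * 0.000092 ≈ 6951.1 N (5 s.f.)

6951.1 N


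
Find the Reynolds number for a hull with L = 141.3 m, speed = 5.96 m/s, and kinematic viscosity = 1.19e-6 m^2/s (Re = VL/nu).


Formula: Re = V * L / nu
Step 1 — V * L = 5.96 * 141.3 = 842.148 m^2/s
Step 2 — Re = 842.148 / 1.19e-6 = 7.08e+08

7.08e+08


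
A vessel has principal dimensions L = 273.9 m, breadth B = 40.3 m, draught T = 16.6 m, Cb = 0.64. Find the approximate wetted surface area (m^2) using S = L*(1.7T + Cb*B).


Formula: S = 1.7*L*T + V/T with V = Cb*L*B*T, i.e. S = L * (1.7*T + Cb*B)
Step 1 — 1.7*T = 1.7 * 16.6 = 28.22 m
Step 2 — Cb*B = 0.64 * 40.3 = 25.792 m
Step 3 — 1.7*T + Cb*B = 28.22 + 25.792 = 54.012 m
Step 4 — S = 273.9 * 54.012 ≈ 14794 m^2 (5 s.f.)

14794 m^2


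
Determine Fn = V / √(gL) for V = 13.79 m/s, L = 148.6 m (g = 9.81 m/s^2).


Formula: Fn = V / sqrt(g * L)
Step 1 — g * L = 9.81 * 148.6 = 1457.766
Step 2 — sqrt(g * L) = sqrt(1457.766) = 38.180702
Step 3 — Fn = 13.79 / 38.180702 ≈ 0.36118 (5 s.f.)

0.36118


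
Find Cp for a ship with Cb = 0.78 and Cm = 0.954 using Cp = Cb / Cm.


Formula: Cp = Cb / Cm
Substituting: Cp = 0.78 / 0.954
Result: Cp ≈ 0.81761 (5 s.f.)

0.81761


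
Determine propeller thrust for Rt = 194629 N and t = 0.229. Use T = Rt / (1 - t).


Formula: T = Rt / (1 - t)
Step 1 — (1 - t) = 1 - 0.229 = 0.771
Step 2 — T = 194629 / 0.771 ≈ 252440 N (5 s.f.)

252440 N


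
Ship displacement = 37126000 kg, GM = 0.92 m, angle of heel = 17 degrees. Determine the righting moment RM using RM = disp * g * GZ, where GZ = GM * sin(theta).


Formula: GZ = GM * sin(theta); RM = disp * g * GZ
Step 1 — GZ = 0.92 * sin(17°) = 0.92 * 0.292372 = 0.268982 m
Step 2 — RM = 37126000 * 9.81 * 0.268982 ≈ 97965000 N·m (5 s.f.)

97965000 N·m


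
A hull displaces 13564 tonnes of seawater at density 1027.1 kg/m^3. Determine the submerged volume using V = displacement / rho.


Formula: V = mass / rho
Step 1 — convert tonnes to kg: 13564 t * 1000 = 13564000 kg
Step 2 — V = 13564000 / 1027.1 ≈ 13206 m^3 (5 s.f.)

13206 m^3


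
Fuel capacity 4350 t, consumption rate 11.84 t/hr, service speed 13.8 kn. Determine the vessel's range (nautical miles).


Formula: endurance = fuel / rate; range = endurance * speed
Step 1 — endurance = 4350 / 11.84 = 367.3986 hours
Step 2 — range = 367.3986 * 13.8 ≈ 5070.1 nautical miles (5 s.f.)

5070.1 NM


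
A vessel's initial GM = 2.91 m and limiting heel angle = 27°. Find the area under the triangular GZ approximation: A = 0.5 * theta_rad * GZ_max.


Formula: GZ_max = GM * sin(theta); Area = 0.5 * theta_rad * GZ_max
Step 1 — GZ_max = 2.91 * sin(27°) = 2.91 * 0.45399 = 1.321111 m
Step 2 — theta_rad = 27 * pi/180 = 0.471239 rad
Step 3 — Area = 0.5 * 0.471239 * 1.321111 ≈ 0.31128 m·rad (5 s.f.)

0.31128 m·rad


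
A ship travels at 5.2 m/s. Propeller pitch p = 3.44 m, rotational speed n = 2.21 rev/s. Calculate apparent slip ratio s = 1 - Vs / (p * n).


Formula: s = 1 - Vs / (p * n)
Step 1 — p * n = 3.44 * 2.21 = 7.6024
Step 2 — Vs / (p*n) = 5.2 / 7.6024 = 0.683995 (6 d.p.)
Step 3 — s = 1 - 0.683995 = 0.316005

0.316005


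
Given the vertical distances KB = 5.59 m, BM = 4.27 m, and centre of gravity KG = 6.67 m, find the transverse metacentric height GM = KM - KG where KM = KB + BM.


Formula: GM = KB + BM - KG
Step 1 — KM = KB + BM = 5.59 + 4.27 = 9.86 m
Step 2 — GM = KM - KG = 9.86 - 6.67 = 3.19 m

3.19 m


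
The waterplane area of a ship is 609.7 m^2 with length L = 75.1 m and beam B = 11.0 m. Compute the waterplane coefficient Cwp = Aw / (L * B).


Formula: Cwp = Aw / (L * B)
Step 1 — L * B = 75.1 * 11.0 = 826.1 m^2
Step 2 — Cwp = 609.7 / 826.1 ≈ 0.73805 (5 s.f.)

0.73805
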